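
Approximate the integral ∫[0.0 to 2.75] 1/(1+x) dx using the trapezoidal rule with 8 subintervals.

f(x) = 1/(1+x)
a = 0.0, b = 2.75, n = 8
h = (b - a)/n = 0.343750

Trapezoidal rule: (h/2)[f(x₀) + 2f(x₁) + 2f(x₂) + ... + f(xₙ)]

x_0 = 0.0000, f(x_0) = 1.000000, coefficient = 1
x_1 = 0.3438, f(x_1) = 0.744186, coefficient = 2
x_2 = 0.6875, f(x_2) = 0.592593, coefficient = 2
x_3 = 1.0312, f(x_3) = 0.492308, coefficient = 2
x_4 = 1.3750, f(x_4) = 0.421053, coefficient = 2
x_5 = 1.7188, f(x_5) = 0.367816, coefficient = 2
x_6 = 2.0625, f(x_6) = 0.326531, coefficient = 2
x_7 = 2.4062, f(x_7) = 0.293578, coefficient = 2
x_8 = 2.7500, f(x_8) = 0.266667, coefficient = 1

I ≈ (0.343750/2) × 7.742794 = 1.330793
Exact value: 1.321756
Error: 0.009037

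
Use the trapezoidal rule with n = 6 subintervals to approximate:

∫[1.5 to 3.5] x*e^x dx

f(x) = x*e^x
a = 1.5, b = 3.5, n = 6
h = (b - a)/n = 0.333333

Trapezoidal rule: (h/2)[f(x₀) + 2f(x₁) + 2f(x₂) + ... + f(xₙ)]

x_0 = 1.5000, f(x_0) = 6.722534, coefficient = 1
x_1 = 1.8333, f(x_1) = 11.466952, coefficient = 2
x_2 = 2.1667, f(x_2) = 18.913133, coefficient = 2
x_3 = 2.5000, f(x_3) = 30.456235, coefficient = 2
x_4 = 2.8333, f(x_4) = 48.172446, coefficient = 2
x_5 = 3.1667, f(x_5) = 75.139484, coefficient = 2
x_6 = 3.5000, f(x_6) = 115.904082, coefficient = 1

I ≈ (0.333333/2) × 490.923117 = 81.820519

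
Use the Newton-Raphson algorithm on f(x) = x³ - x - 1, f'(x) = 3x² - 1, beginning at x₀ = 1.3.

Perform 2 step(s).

f(x) = x³ - x - 1
f'(x) = 3x² - 1
x₀ = 1.3

Newton-Raphson formula: x_{n+1} = x_n - f(x_n)/f'(x_n)

Iteration 1:
  f(1.300000) = -0.103000
  f'(1.300000) = 4.070000
  x_1 = 1.300000 - (-0.103000)/4.070000 = 1.325307
Iteration 2:
  f(1.325307) = 0.002514
  f'(1.325307) = 4.269317
  x_2 = 1.325307 - 0.002514/4.269317 = 1.324718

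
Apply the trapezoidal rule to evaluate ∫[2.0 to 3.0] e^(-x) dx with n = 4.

f(x) = e^(-x)
a = 2.0, b = 3.0, n = 4
h = (b - a)/n = 0.250000

Trapezoidal rule: (h/2)[f(x₀) + 2f(x₁) + 2f(x₂) + ... + f(xₙ)]

x_0 = 2.0000, f(x_0) = 0.135335, coefficient = 1
x_1 = 2.2500, f(x_1) = 0.105399, coefficient = 2
x_2 = 2.5000, f(x_2) = 0.082085, coefficient = 2
x_3 = 2.7500, f(x_3) = 0.063928, coefficient = 2
x_4 = 3.0000, f(x_4) = 0.049787, coefficient = 1

I ≈ (0.250000/2) × 0.687947 = 0.085993
Exact value: 0.085548
Error: 0.000445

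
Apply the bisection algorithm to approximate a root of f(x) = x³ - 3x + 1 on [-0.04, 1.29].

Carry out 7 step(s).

f(x) = x³ - 3x + 1
Initial interval: [-0.04, 1.29]

Iteration 1:
  c_1 = (-0.040000 + 1.290000)/2 = 0.625000
  f(c_1) = f(0.625000) = -0.630859
  f(a) × f(c) < 0, new interval: [-0.040000, 0.625000]
Iteration 2:
  c_2 = (-0.040000 + 0.625000)/2 = 0.292500
  f(c_2) = f(0.292500) = 0.147525
  f(a) × f(c) ≥ 0, new interval: [0.292500, 0.625000]
Iteration 3:
  c_3 = (0.292500 + 0.625000)/2 = 0.458750
  f(c_3) = f(0.458750) = -0.279705
  f(a) × f(c) < 0, new interval: [0.292500, 0.458750]
Iteration 4:
  c_4 = (0.292500 + 0.458750)/2 = 0.375625
  f(c_4) = f(0.375625) = -0.073877
  f(a) × f(c) < 0, new interval: [0.292500, 0.375625]
Iteration 5:
  c_5 = (0.292500 + 0.375625)/2 = 0.334062
  f(c_5) = f(0.334062) = 0.035093
  f(a) × f(c) ≥ 0, new interval: [0.334062, 0.375625]
Iteration 6:
  c_6 = (0.334062 + 0.375625)/2 = 0.354844
  f(c_6) = f(0.354844) = -0.019851
  f(a) × f(c) < 0, new interval: [0.334062, 0.354844]
Iteration 7:
  c_7 = (0.334062 + 0.354844)/2 = 0.344453
  f(c_7) = f(0.344453) = 0.007509
  f(a) × f(c) ≥ 0, new interval: [0.344453, 0.354844]

After 7 iteration(s), the approximation is c_7 = 0.344453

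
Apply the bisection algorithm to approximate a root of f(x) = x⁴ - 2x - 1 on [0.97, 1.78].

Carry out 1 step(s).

f(x) = x⁴ - 2x - 1
Initial interval: [0.97, 1.78]

Iteration 1:
  c_1 = (0.970000 + 1.780000)/2 = 1.375000
  f(c_1) = f(1.375000) = -0.175537
  f(a) × f(c) ≥ 0, new interval: [1.375000, 1.780000]

After 1 iteration(s), the approximation is c_1 = 1.375000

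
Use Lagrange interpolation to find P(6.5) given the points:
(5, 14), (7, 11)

Lagrange interpolation formula:
P(x) = Σ yᵢ × Lᵢ(x)
where Lᵢ(x) = Π_{j≠i} (x - xⱼ)/(xᵢ - xⱼ)

L_0(6.5) = (6.5 - 7)/(5 - 7) = 0.250000
L_1(6.5) = (6.5 - 5)/(7 - 5) = 0.750000

P(6.5) = 14×L_0(6.5) + 11×L_1(6.5)
P(6.5) = 11.750000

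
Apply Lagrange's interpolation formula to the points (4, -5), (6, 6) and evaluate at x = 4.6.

Lagrange interpolation formula:
P(x) = Σ yᵢ × Lᵢ(x)
where Lᵢ(x) = Π_{j≠i} (x - xⱼ)/(xᵢ - xⱼ)

L_0(4.6) = (4.6 - 6)/(4 - 6) = 0.700000
L_1(4.6) = (4.6 - 4)/(6 - 4) = 0.300000

P(4.6) = (-5)×L_0(4.6) + 6×L_1(4.6)
P(4.6) = -1.700000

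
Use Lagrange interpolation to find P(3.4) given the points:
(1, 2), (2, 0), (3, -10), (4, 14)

Lagrange interpolation formula:
P(x) = Σ yᵢ × Lᵢ(x)
where Lᵢ(x) = Π_{j≠i} (x - xⱼ)/(xᵢ - xⱼ)

L_0(3.4) = (3.4 - 2)/(1 - 2) × (3.4 - 3)/(1 - 3) × (3.4 - 4)/(1 - 4) = 0.056000
L_1(3.4) = (3.4 - 1)/(2 - 1) × (3.4 - 3)/(2 - 3) × (3.4 - 4)/(2 - 4) = -0.288000
L_2(3.4) = (3.4 - 1)/(3 - 1) × (3.4 - 2)/(3 - 2) × (3.4 - 4)/(3 - 4) = 1.008000
L_3(3.4) = (3.4 - 1)/(4 - 1) × (3.4 - 2)/(4 - 2) × (3.4 - 3)/(4 - 3) = 0.224000

P(3.4) = 2×L_0(3.4) + 0×L_1(3.4) + (-10)×L_2(3.4) + 14×L_3(3.4)
P(3.4) = -6.832000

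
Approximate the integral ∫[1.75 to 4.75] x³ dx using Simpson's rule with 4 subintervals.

f(x) = x³
a = 1.75, b = 4.75, n = 4
h = (b - a)/n = 0.750000

Simpson's rule: (h/3)[f(x₀) + 4f(x₁) + 2f(x₂) + ... + f(xₙ)]

x_0 = 1.7500, f(x_0) = 5.359375, coefficient = 1
x_1 = 2.5000, f(x_1) = 15.625000, coefficient = 4
x_2 = 3.2500, f(x_2) = 34.328125, coefficient = 2
x_3 = 4.0000, f(x_3) = 64.000000, coefficient = 4
x_4 = 4.7500, f(x_4) = 107.171875, coefficient = 1

I ≈ (0.750000/3) × 499.687500 = 124.921875
Exact value: 124.921875
Error: 0.000000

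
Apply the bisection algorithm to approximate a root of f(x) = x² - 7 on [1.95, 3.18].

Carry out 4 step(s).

f(x) = x² - 7
Initial interval: [1.95, 3.18]

Iteration 1:
  c_1 = (1.950000 + 3.180000)/2 = 2.565000
  f(c_1) = f(2.565000) = -0.420775
  f(a) × f(c) ≥ 0, new interval: [2.565000, 3.180000]
Iteration 2:
  c_2 = (2.565000 + 3.180000)/2 = 2.872500
  f(c_2) = f(2.872500) = 1.251256
  f(a) × f(c) < 0, new interval: [2.565000, 2.872500]
Iteration 3:
  c_3 = (2.565000 + 2.872500)/2 = 2.718750
  f(c_3) = f(2.718750) = 0.391602
  f(a) × f(c) < 0, new interval: [2.565000, 2.718750]
Iteration 4:
  c_4 = (2.565000 + 2.718750)/2 = 2.641875
  f(c_4) = f(2.641875) = -0.020496
  f(a) × f(c) ≥ 0, new interval: [2.641875, 2.718750]

After 4 iteration(s), the approximation is c_4 = 2.641875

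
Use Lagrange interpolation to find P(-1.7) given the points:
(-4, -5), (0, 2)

Lagrange interpolation formula:
P(x) = Σ yᵢ × Lᵢ(x)
where Lᵢ(x) = Π_{j≠i} (x - xⱼ)/(xᵢ - xⱼ)

L_0(-1.7) = (-1.7 - 0)/(-4 - 0) = 0.425000
L_1(-1.7) = (-1.7 - (-4))/(0 - (-4)) = 0.575000

P(-1.7) = (-5)×L_0(-1.7) + 2×L_1(-1.7)
P(-1.7) = -0.975000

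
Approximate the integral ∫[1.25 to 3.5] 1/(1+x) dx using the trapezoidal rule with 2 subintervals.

f(x) = 1/(1+x)
a = 1.25, b = 3.5, n = 2
h = (b - a)/n = 1.125000

Trapezoidal rule: (h/2)[f(x₀) + 2f(x₁) + 2f(x₂) + ... + f(xₙ)]

x_0 = 1.2500, f(x_0) = 0.444444, coefficient = 1
x_1 = 2.3750, f(x_1) = 0.296296, coefficient = 2
x_2 = 3.5000, f(x_2) = 0.222222, coefficient = 1

I ≈ (1.125000/2) × 1.259259 = 0.708333
Exact value: 0.693147
Error: 0.015186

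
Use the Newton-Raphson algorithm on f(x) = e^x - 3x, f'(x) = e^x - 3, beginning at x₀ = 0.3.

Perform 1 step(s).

f(x) = e^x - 3x
f'(x) = e^x - 3
x₀ = 0.3

Newton-Raphson formula: x_{n+1} = x_n - f(x_n)/f'(x_n)

Iteration 1:
  f(0.300000) = 0.449859
  f'(0.300000) = -1.650141
  x_1 = 0.300000 - 0.449859/(-1.650141) = 0.572618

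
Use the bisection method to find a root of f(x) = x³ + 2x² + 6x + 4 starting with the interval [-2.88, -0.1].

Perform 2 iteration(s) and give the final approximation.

f(x) = x³ + 2x² + 6x + 4
Initial interval: [-2.88, -0.1]

Iteration 1:
  c_1 = (-2.880000 + (-0.100000))/2 = -1.490000
  f(c_1) = f(-1.490000) = -3.807749
  f(a) × f(c) ≥ 0, new interval: [-1.490000, -0.100000]
Iteration 2:
  c_2 = (-1.490000 + (-0.100000))/2 = -0.795000
  f(c_2) = f(-0.795000) = -0.008410
  f(a) × f(c) ≥ 0, new interval: [-0.795000, -0.100000]

After 2 iteration(s), the approximation is c_2 = -0.795000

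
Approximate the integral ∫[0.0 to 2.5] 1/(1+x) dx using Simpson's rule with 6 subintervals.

f(x) = 1/(1+x)
a = 0.0, b = 2.5, n = 6
h = (b - a)/n = 0.416667

Simpson's rule: (h/3)[f(x₀) + 4f(x₁) + 2f(x₂) + ... + f(xₙ)]

x_0 = 0.0000, f(x_0) = 1.000000, coefficient = 1
x_1 = 0.4167, f(x_1) = 0.705882, coefficient = 4
x_2 = 0.8333, f(x_2) = 0.545455, coefficient = 2
x_3 = 1.2500, f(x_3) = 0.444444, coefficient = 4
x_4 = 1.6667, f(x_4) = 0.375000, coefficient = 2
x_5 = 2.0833, f(x_5) = 0.324324, coefficient = 4
x_6 = 2.5000, f(x_6) = 0.285714, coefficient = 1

I ≈ (0.416667/3) × 9.025228 = 1.253504
Exact value: 1.252763
Error: 0.000741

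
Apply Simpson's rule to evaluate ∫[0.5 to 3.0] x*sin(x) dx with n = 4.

f(x) = x*sin(x)
a = 0.5, b = 3.0, n = 4
h = (b - a)/n = 0.625000

Simpson's rule: (h/3)[f(x₀) + 4f(x₁) + 2f(x₂) + ... + f(xₙ)]

x_0 = 0.5000, f(x_0) = 0.239713, coefficient = 1
x_1 = 1.1250, f(x_1) = 1.015051, coefficient = 4
x_2 = 1.7500, f(x_2) = 1.721975, coefficient = 2
x_3 = 2.3750, f(x_3) = 1.647502, coefficient = 4
x_4 = 3.0000, f(x_4) = 0.423360, coefficient = 1

I ≈ (0.625000/3) × 14.757236 = 3.074424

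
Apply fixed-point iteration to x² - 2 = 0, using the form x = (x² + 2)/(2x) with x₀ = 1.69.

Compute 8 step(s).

Equation: x² - 2 = 0
Fixed-point form: x = (x² + 2)/(2x)
x₀ = 1.69

x_1 = g(1.690000) = 1.436716
x_2 = g(1.436716) = 1.414390
x_3 = g(1.414390) = 1.414214
x_4 = g(1.414214) = 1.414214
x_5 = g(1.414214) = 1.414214
x_6 = g(1.414214) = 1.414214
x_7 = g(1.414214) = 1.414214
x_8 = g(1.414214) = 1.414214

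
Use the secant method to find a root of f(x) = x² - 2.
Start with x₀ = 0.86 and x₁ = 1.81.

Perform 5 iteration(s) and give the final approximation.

f(x) = x² - 2
x₀ = 0.86, x₁ = 1.81

Secant formula: x_{n+1} = x_n - f(x_n)(x_n - x_{n-1})/(f(x_n) - f(x_{n-1}))

Iteration 1:
  f(0.860000) = -1.260400
  f(1.810000) = 1.276100
  x_2 = 1.810000 - 1.276100×(1.810000 - 0.860000)/(1.276100 - (-1.260400))
       = 1.332060
Iteration 2:
  f(1.810000) = 1.276100
  f(1.332060) = -0.225616
  x_3 = 1.332060 - (-0.225616)×(1.332060 - 1.810000)/(-0.225616 - 1.276100)
       = 1.403865
Iteration 3:
  f(1.332060) = -0.225616
  f(1.403865) = -0.029163
  x_4 = 1.403865 - (-0.029163)×(1.403865 - 1.332060)/(-0.029163 - (-0.225616))
       = 1.414524
Iteration 4:
  f(1.403865) = -0.029163
  f(1.414524) = 0.000879
  x_5 = 1.414524 - 0.000879×(1.414524 - 1.403865)/(0.000879 - (-0.029163))
       = 1.414212
Iteration 5:
  f(1.414524) = 0.000879
  f(1.414212) = -0.000003
  x_6 = 1.414212 - (-0.000003)×(1.414212 - 1.414524)/(-0.000003 - 0.000879)
       = 1.414214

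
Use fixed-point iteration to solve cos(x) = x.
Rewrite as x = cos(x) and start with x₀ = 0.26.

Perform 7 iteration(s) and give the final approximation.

Equation: cos(x) = x
Fixed-point form: x = cos(x)
x₀ = 0.26

x_1 = g(0.260000) = 0.966390
x_2 = g(0.966390) = 0.568274
x_3 = g(0.568274) = 0.842831
x_4 = g(0.842831) = 0.665352
x_5 = g(0.665352) = 0.786700
x_6 = g(0.786700) = 0.706186
x_7 = g(0.706186) = 0.760843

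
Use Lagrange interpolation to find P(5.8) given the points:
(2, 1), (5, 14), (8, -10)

Lagrange interpolation formula:
P(x) = Σ yᵢ × Lᵢ(x)
where Lᵢ(x) = Π_{j≠i} (x - xⱼ)/(xᵢ - xⱼ)

L_0(5.8) = (5.8 - 5)/(2 - 5) × (5.8 - 8)/(2 - 8) = -0.097778
L_1(5.8) = (5.8 - 2)/(5 - 2) × (5.8 - 8)/(5 - 8) = 0.928889
L_2(5.8) = (5.8 - 2)/(8 - 2) × (5.8 - 5)/(8 - 5) = 0.168889

P(5.8) = 1×L_0(5.8) + 14×L_1(5.8) + (-10)×L_2(5.8)
P(5.8) = 11.217778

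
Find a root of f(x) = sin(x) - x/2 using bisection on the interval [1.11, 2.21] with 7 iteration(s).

f(x) = sin(x) - x/2
Initial interval: [1.11, 2.21]

Iteration 1:
  c_1 = (1.110000 + 2.210000)/2 = 1.660000
  f(c_1) = f(1.660000) = 0.166024
  f(a) × f(c) ≥ 0, new interval: [1.660000, 2.210000]
Iteration 2:
  c_2 = (1.660000 + 2.210000)/2 = 1.935000
  f(c_2) = f(1.935000) = -0.033092
  f(a) × f(c) < 0, new interval: [1.660000, 1.935000]
Iteration 3:
  c_3 = (1.660000 + 1.935000)/2 = 1.797500
  f(c_3) = f(1.797500) = 0.075663
  f(a) × f(c) ≥ 0, new interval: [1.797500, 1.935000]
Iteration 4:
  c_4 = (1.797500 + 1.935000)/2 = 1.866250
  f(c_4) = f(1.866250) = 0.023545
  f(a) × f(c) ≥ 0, new interval: [1.866250, 1.935000]
Iteration 5:
  c_5 = (1.866250 + 1.935000)/2 = 1.900625
  f(c_5) = f(1.900625) = -0.004215
  f(a) × f(c) < 0, new interval: [1.866250, 1.900625]
Iteration 6:
  c_6 = (1.866250 + 1.900625)/2 = 1.883437
  f(c_6) = f(1.883437) = 0.009806
  f(a) × f(c) ≥ 0, new interval: [1.883437, 1.900625]
Iteration 7:
  c_7 = (1.883437 + 1.900625)/2 = 1.892031
  f(c_7) = f(1.892031) = 0.002831
  f(a) × f(c) ≥ 0, new interval: [1.892031, 1.900625]

After 7 iteration(s), the approximation is c_7 = 1.892031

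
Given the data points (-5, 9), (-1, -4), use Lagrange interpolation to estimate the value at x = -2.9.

Lagrange interpolation formula:
P(x) = Σ yᵢ × Lᵢ(x)
where Lᵢ(x) = Π_{j≠i} (x - xⱼ)/(xᵢ - xⱼ)

L_0(-2.9) = (-2.9 - (-1))/(-5 - (-1)) = 0.475000
L_1(-2.9) = (-2.9 - (-5))/(-1 - (-5)) = 0.525000

P(-2.9) = 9×L_0(-2.9) + (-4)×L_1(-2.9)
P(-2.9) = 2.175000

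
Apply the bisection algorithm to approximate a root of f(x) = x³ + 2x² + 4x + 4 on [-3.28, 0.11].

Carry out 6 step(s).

f(x) = x³ + 2x² + 4x + 4
Initial interval: [-3.28, 0.11]

Iteration 1:
  c_1 = (-3.280000 + 0.110000)/2 = -1.585000
  f(c_1) = f(-1.585000) = -1.297427
  f(a) × f(c) ≥ 0, new interval: [-1.585000, 0.110000]
Iteration 2:
  c_2 = (-1.585000 + 0.110000)/2 = -0.737500
  f(c_2) = f(-0.737500) = 1.736682
  f(a) × f(c) < 0, new interval: [-1.585000, -0.737500]
Iteration 3:
  c_3 = (-1.585000 + (-0.737500))/2 = -1.161250
  f(c_3) = f(-1.161250) = 0.486056
  f(a) × f(c) < 0, new interval: [-1.585000, -1.161250]
Iteration 4:
  c_4 = (-1.585000 + (-1.161250))/2 = -1.373125
  f(c_4) = f(-1.373125) = -0.310545
  f(a) × f(c) ≥ 0, new interval: [-1.373125, -1.161250]
Iteration 5:
  c_5 = (-1.373125 + (-1.161250))/2 = -1.267187
  f(c_5) = f(-1.267187) = 0.107974
  f(a) × f(c) < 0, new interval: [-1.373125, -1.267187]
Iteration 6:
  c_6 = (-1.373125 + (-1.267187))/2 = -1.320156
  f(c_6) = f(-1.320156) = -0.095785
  f(a) × f(c) ≥ 0, new interval: [-1.320156, -1.267187]

After 6 iteration(s), the approximation is c_6 = -1.320156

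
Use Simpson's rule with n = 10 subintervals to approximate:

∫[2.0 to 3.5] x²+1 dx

f(x) = x²+1
a = 2.0, b = 3.5, n = 10
h = (b - a)/n = 0.150000

Simpson's rule: (h/3)[f(x₀) + 4f(x₁) + 2f(x₂) + ... + f(xₙ)]

x_0 = 2.0000, f(x_0) = 5.000000, coefficient = 1
x_1 = 2.1500, f(x_1) = 5.622500, coefficient = 4
x_2 = 2.3000, f(x_2) = 6.290000, coefficient = 2
x_3 = 2.4500, f(x_3) = 7.002500, coefficient = 4
x_4 = 2.6000, f(x_4) = 7.760000, coefficient = 2
x_5 = 2.7500, f(x_5) = 8.562500, coefficient = 4
x_6 = 2.9000, f(x_6) = 9.410000, coefficient = 2
x_7 = 3.0500, f(x_7) = 10.302500, coefficient = 4
x_8 = 3.2000, f(x_8) = 11.240000, coefficient = 2
x_9 = 3.3500, f(x_9) = 12.222500, coefficient = 4
x_10 = 3.5000, f(x_10) = 13.250000, coefficient = 1

I ≈ (0.150000/3) × 262.500000 = 13.125000
Exact value: 13.125000
Error: 0.000000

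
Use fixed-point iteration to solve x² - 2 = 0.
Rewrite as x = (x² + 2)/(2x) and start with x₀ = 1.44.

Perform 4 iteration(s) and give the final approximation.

Equation: x² - 2 = 0
Fixed-point form: x = (x² + 2)/(2x)
x₀ = 1.44

x_1 = g(1.440000) = 1.414444
x_2 = g(1.414444) = 1.414214
x_3 = g(1.414214) = 1.414214
x_4 = g(1.414214) = 1.414214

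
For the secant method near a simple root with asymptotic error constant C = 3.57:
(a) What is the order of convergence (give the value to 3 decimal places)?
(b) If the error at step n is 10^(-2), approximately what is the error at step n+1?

(a) Secant method has superlinear convergence with order φ = (1+√5)/2 ≈ 1.618.
    This means |e_{n+1}| ≈ C|e_n|^1.618.

(b) With |e_n| = 10^(-2) and C = 3.57:
    |e_{n+1}| ≈ 3.57 × (10^(-2))^1.618 = 3.57 × 10^(-3.24)

(a) ≈ 1.618 (golden ratio); (b) |e_{n+1}| ≈ 2.073e-03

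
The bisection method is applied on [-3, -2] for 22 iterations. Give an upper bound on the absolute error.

Bisection error bound: |error| ≤ (b-a)/2^n
|error| ≤ (-2 - (-3))/2^22 = 1/2^22
|error| ≤ 0.0000002384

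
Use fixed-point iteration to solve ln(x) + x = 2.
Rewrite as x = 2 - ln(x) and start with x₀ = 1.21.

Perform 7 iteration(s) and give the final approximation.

Equation: ln(x) + x = 2
Fixed-point form: x = 2 - ln(x)
x₀ = 1.21

x_1 = g(1.210000) = 1.809380
x_2 = g(1.809380) = 1.407016
x_3 = g(1.407016) = 1.658529
x_4 = g(1.658529) = 1.494069
x_5 = g(1.494069) = 1.598497
x_6 = g(1.598497) = 1.530936
x_7 = g(1.530936) = 1.574120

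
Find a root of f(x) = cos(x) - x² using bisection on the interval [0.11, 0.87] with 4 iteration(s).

f(x) = cos(x) - x²
Initial interval: [0.11, 0.87]

Iteration 1:
  c_1 = (0.110000 + 0.870000)/2 = 0.490000
  f(c_1) = f(0.490000) = 0.642233
  f(a) × f(c) ≥ 0, new interval: [0.490000, 0.870000]
Iteration 2:
  c_2 = (0.490000 + 0.870000)/2 = 0.680000
  f(c_2) = f(0.680000) = 0.315173
  f(a) × f(c) ≥ 0, new interval: [0.680000, 0.870000]
Iteration 3:
  c_3 = (0.680000 + 0.870000)/2 = 0.775000
  f(c_3) = f(0.775000) = 0.113796
  f(a) × f(c) ≥ 0, new interval: [0.775000, 0.870000]
Iteration 4:
  c_4 = (0.775000 + 0.870000)/2 = 0.822500
  f(c_4) = f(0.822500) = 0.003885
  f(a) × f(c) ≥ 0, new interval: [0.822500, 0.870000]

After 4 iteration(s), the approximation is c_4 = 0.822500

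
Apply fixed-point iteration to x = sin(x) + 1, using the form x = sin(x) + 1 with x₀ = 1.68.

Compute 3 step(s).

Equation: x = sin(x) + 1
Fixed-point form: x = sin(x) + 1
x₀ = 1.68

x_1 = g(1.680000) = 1.994043
x_2 = g(1.994043) = 1.911760
x_3 = g(1.911760) = 1.942433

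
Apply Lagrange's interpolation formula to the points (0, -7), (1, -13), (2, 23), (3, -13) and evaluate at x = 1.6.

Lagrange interpolation formula:
P(x) = Σ yᵢ × Lᵢ(x)
where Lᵢ(x) = Π_{j≠i} (x - xⱼ)/(xᵢ - xⱼ)

L_0(1.6) = (1.6 - 1)/(0 - 1) × (1.6 - 2)/(0 - 2) × (1.6 - 3)/(0 - 3) = -0.056000
L_1(1.6) = (1.6 - 0)/(1 - 0) × (1.6 - 2)/(1 - 2) × (1.6 - 3)/(1 - 3) = 0.448000
L_2(1.6) = (1.6 - 0)/(2 - 0) × (1.6 - 1)/(2 - 1) × (1.6 - 3)/(2 - 3) = 0.672000
L_3(1.6) = (1.6 - 0)/(3 - 0) × (1.6 - 1)/(3 - 1) × (1.6 - 2)/(3 - 2) = -0.064000

P(1.6) = (-7)×L_0(1.6) + (-13)×L_1(1.6) + 23×L_2(1.6) + (-13)×L_3(1.6)
P(1.6) = 10.856000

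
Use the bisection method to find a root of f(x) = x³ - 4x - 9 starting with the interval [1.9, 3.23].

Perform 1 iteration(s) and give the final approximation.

f(x) = x³ - 4x - 9
Initial interval: [1.9, 3.23]

Iteration 1:
  c_1 = (1.900000 + 3.230000)/2 = 2.565000
  f(c_1) = f(2.565000) = -2.384288
  f(a) × f(c) ≥ 0, new interval: [2.565000, 3.230000]

After 1 iteration(s), the approximation is c_1 = 2.565000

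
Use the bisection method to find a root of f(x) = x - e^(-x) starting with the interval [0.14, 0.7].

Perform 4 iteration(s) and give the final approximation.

f(x) = x - e^(-x)
Initial interval: [0.14, 0.7]

Iteration 1:
  c_1 = (0.140000 + 0.700000)/2 = 0.420000
  f(c_1) = f(0.420000) = -0.237047
  f(a) × f(c) ≥ 0, new interval: [0.420000, 0.700000]
Iteration 2:
  c_2 = (0.420000 + 0.700000)/2 = 0.560000
  f(c_2) = f(0.560000) = -0.011209
  f(a) × f(c) ≥ 0, new interval: [0.560000, 0.700000]
Iteration 3:
  c_3 = (0.560000 + 0.700000)/2 = 0.630000
  f(c_3) = f(0.630000) = 0.097408
  f(a) × f(c) < 0, new interval: [0.560000, 0.630000]
Iteration 4:
  c_4 = (0.560000 + 0.630000)/2 = 0.595000
  f(c_4) = f(0.595000) = 0.043437
  f(a) × f(c) < 0, new interval: [0.560000, 0.595000]

After 4 iteration(s), the approximation is c_4 = 0.595000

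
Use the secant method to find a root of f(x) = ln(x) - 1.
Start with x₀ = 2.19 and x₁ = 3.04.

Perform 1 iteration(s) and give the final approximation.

f(x) = ln(x) - 1
x₀ = 2.19, x₁ = 3.04

Secant formula: x_{n+1} = x_n - f(x_n)(x_n - x_{n-1})/(f(x_n) - f(x_{n-1}))

Iteration 1:
  f(2.190000) = -0.216098
  f(3.040000) = 0.111858
  x_2 = 3.040000 - 0.111858×(3.040000 - 2.190000)/(0.111858 - (-0.216098))
       = 2.750086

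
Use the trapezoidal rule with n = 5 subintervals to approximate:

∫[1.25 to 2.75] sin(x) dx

f(x) = sin(x)
a = 1.25, b = 2.75, n = 5
h = (b - a)/n = 0.300000

Trapezoidal rule: (h/2)[f(x₀) + 2f(x₁) + 2f(x₂) + ... + f(xₙ)]

x_0 = 1.2500, f(x_0) = 0.948985, coefficient = 1
x_1 = 1.5500, f(x_1) = 0.999784, coefficient = 2
x_2 = 1.8500, f(x_2) = 0.961275, coefficient = 2
x_3 = 2.1500, f(x_3) = 0.836899, coefficient = 2
x_4 = 2.4500, f(x_4) = 0.637765, coefficient = 2
x_5 = 2.7500, f(x_5) = 0.381661, coefficient = 1

I ≈ (0.300000/2) × 8.202091 = 1.230314
Exact value: 1.239625
Error: 0.009311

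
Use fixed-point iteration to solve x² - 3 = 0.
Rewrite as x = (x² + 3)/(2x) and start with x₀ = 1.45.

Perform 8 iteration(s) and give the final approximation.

Equation: x² - 3 = 0
Fixed-point form: x = (x² + 3)/(2x)
x₀ = 1.45

x_1 = g(1.450000) = 1.759483
x_2 = g(1.759483) = 1.732265
x_3 = g(1.732265) = 1.732051
x_4 = g(1.732051) = 1.732051
x_5 = g(1.732051) = 1.732051
x_6 = g(1.732051) = 1.732051
x_7 = g(1.732051) = 1.732051
x_8 = g(1.732051) = 1.732051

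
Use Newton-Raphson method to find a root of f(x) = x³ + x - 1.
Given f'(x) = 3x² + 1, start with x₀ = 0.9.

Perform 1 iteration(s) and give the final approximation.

f(x) = x³ + x - 1
f'(x) = 3x² + 1
x₀ = 0.9

Newton-Raphson formula: x_{n+1} = x_n - f(x_n)/f'(x_n)

Iteration 1:
  f(0.900000) = 0.629000
  f'(0.900000) = 3.430000
  x_1 = 0.900000 - 0.629000/3.430000 = 0.716618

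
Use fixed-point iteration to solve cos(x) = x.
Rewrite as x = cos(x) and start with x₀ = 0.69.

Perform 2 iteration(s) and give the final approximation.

Equation: cos(x) = x
Fixed-point form: x = cos(x)
x₀ = 0.69

x_1 = g(0.690000) = 0.771246
x_2 = g(0.771246) = 0.717043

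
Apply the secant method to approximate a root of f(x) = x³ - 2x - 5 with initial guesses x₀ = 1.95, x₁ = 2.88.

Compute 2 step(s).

f(x) = x³ - 2x - 5
x₀ = 1.95, x₁ = 2.88

Secant formula: x_{n+1} = x_n - f(x_n)(x_n - x_{n-1})/(f(x_n) - f(x_{n-1}))

Iteration 1:
  f(1.950000) = -1.485125
  f(2.880000) = 13.127872
  x_2 = 2.880000 - 13.127872×(2.880000 - 1.950000)/(13.127872 - (-1.485125))
       = 2.044516
Iteration 2:
  f(2.880000) = 13.127872
  f(2.044516) = -0.542859
  x_3 = 2.044516 - (-0.542859)×(2.044516 - 2.880000)/(-0.542859 - 13.127872)
       = 2.077693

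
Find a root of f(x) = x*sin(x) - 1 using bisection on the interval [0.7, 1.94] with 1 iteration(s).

f(x) = x*sin(x) - 1
Initial interval: [0.7, 1.94]

Iteration 1:
  c_1 = (0.700000 + 1.940000)/2 = 1.320000
  f(c_1) = f(1.320000) = 0.278704
  f(a) × f(c) < 0, new interval: [0.700000, 1.320000]

After 1 iteration(s), the approximation is c_1 = 1.320000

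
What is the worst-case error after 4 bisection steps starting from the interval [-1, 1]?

Bisection error bound: |error| ≤ (b-a)/2^n
|error| ≤ (1 - (-1))/2^4 = 2/2^4
|error| ≤ 0.1250000000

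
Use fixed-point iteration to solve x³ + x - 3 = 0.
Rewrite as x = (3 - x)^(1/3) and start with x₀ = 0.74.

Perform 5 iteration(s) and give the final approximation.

Equation: x³ + x - 3 = 0
Fixed-point form: x = (3 - x)^(1/3)
x₀ = 0.74

x_1 = g(0.740000) = 1.312309
x_2 = g(1.312309) = 1.190596
x_3 = g(1.190596) = 1.218555
x_4 = g(1.218555) = 1.212246
x_5 = g(1.212246) = 1.213675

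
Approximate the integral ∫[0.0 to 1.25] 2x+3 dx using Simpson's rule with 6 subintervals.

f(x) = 2x+3
a = 0.0, b = 1.25, n = 6
h = (b - a)/n = 0.208333

Simpson's rule: (h/3)[f(x₀) + 4f(x₁) + 2f(x₂) + ... + f(xₙ)]

x_0 = 0.0000, f(x_0) = 3.000000, coefficient = 1
x_1 = 0.2083, f(x_1) = 3.416667, coefficient = 4
x_2 = 0.4167, f(x_2) = 3.833333, coefficient = 2
x_3 = 0.6250, f(x_3) = 4.250000, coefficient = 4
x_4 = 0.8333, f(x_4) = 4.666667, coefficient = 2
x_5 = 1.0417, f(x_5) = 5.083333, coefficient = 4
x_6 = 1.2500, f(x_6) = 5.500000, coefficient = 1

I ≈ (0.208333/3) × 76.500000 = 5.312500
Exact value: 5.312500
Error: 0.000000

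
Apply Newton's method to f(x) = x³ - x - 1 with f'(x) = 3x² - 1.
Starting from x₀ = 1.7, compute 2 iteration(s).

f(x) = x³ - x - 1
f'(x) = 3x² - 1
x₀ = 1.7

Newton-Raphson formula: x_{n+1} = x_n - f(x_n)/f'(x_n)

Iteration 1:
  f(1.700000) = 2.213000
  f'(1.700000) = 7.670000
  x_1 = 1.700000 - 2.213000/7.670000 = 1.411473
Iteration 2:
  f(1.411473) = 0.400544
  f'(1.411473) = 4.976770
  x_2 = 1.411473 - 0.400544/4.976770 = 1.330991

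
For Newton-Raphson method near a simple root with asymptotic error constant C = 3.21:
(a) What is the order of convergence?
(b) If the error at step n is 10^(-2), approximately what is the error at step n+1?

(a) Newton-Raphson has quadratic (order 2) convergence near simple roots.
    This means |e_{n+1}| ≈ C|e_n|².

(b) With |e_n| = 10^(-2) and C = 3.21:
    |e_{n+1}| ≈ 3.21 × (10^(-2))² = 3.21 × 10^(-4)

(a) 2 (quadratic); (b) |e_{n+1}| ≈ 3.210e-04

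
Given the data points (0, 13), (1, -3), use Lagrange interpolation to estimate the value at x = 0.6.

Lagrange interpolation formula:
P(x) = Σ yᵢ × Lᵢ(x)
where Lᵢ(x) = Π_{j≠i} (x - xⱼ)/(xᵢ - xⱼ)

L_0(0.6) = (0.6 - 1)/(0 - 1) = 0.400000
L_1(0.6) = (0.6 - 0)/(1 - 0) = 0.600000

P(0.6) = 13×L_0(0.6) + (-3)×L_1(0.6)
P(0.6) = 3.400000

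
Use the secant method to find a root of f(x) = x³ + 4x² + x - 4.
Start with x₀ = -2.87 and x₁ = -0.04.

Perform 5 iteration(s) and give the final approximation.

f(x) = x³ + 4x² + x - 4
x₀ = -2.87, x₁ = -0.04

Secant formula: x_{n+1} = x_n - f(x_n)(x_n - x_{n-1})/(f(x_n) - f(x_{n-1}))

Iteration 1:
  f(-2.870000) = 2.437697
  f(-0.040000) = -4.033664
  x_2 = -0.040000 - (-4.033664)×(-0.040000 - (-2.870000))/(-4.033664 - 2.437697)
       = -1.803967
Iteration 2:
  f(-0.040000) = -4.033664
  f(-1.803967) = 1.342578
  x_3 = -1.803967 - 1.342578×(-1.803967 - (-0.040000))/(1.342578 - (-4.033664))
       = -1.363462
Iteration 3:
  f(-1.803967) = 1.342578
  f(-1.363462) = -0.462062
  x_4 = -1.363462 - (-0.462062)×(-1.363462 - (-1.803967))/(-0.462062 - 1.342578)
       = -1.476250
Iteration 4:
  f(-1.363462) = -0.462062
  f(-1.476250) = 0.023792
  x_5 = -1.476250 - 0.023792×(-1.476250 - (-1.363462))/(0.023792 - (-0.462062))
       = -1.470726
Iteration 5:
  f(-1.476250) = 0.023792
  f(-1.470726) = 0.000184
  x_6 = -1.470726 - 0.000184×(-1.470726 - (-1.476250))/(0.000184 - 0.023792)
       = -1.470683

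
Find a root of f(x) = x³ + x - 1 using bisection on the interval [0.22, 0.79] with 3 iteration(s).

f(x) = x³ + x - 1
Initial interval: [0.22, 0.79]

Iteration 1:
  c_1 = (0.220000 + 0.790000)/2 = 0.505000
  f(c_1) = f(0.505000) = -0.366212
  f(a) × f(c) ≥ 0, new interval: [0.505000, 0.790000]
Iteration 2:
  c_2 = (0.505000 + 0.790000)/2 = 0.647500
  f(c_2) = f(0.647500) = -0.081032
  f(a) × f(c) ≥ 0, new interval: [0.647500, 0.790000]
Iteration 3:
  c_3 = (0.647500 + 0.790000)/2 = 0.718750
  f(c_3) = f(0.718750) = 0.090057
  f(a) × f(c) < 0, new interval: [0.647500, 0.718750]

After 3 iteration(s), the approximation is c_3 = 0.718750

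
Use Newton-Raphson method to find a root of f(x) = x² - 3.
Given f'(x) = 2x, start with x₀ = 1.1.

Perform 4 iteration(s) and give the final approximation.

f(x) = x² - 3
f'(x) = 2x
x₀ = 1.1

Newton-Raphson formula: x_{n+1} = x_n - f(x_n)/f'(x_n)

Iteration 1:
  f(1.100000) = -1.790000
  f'(1.100000) = 2.200000
  x_1 = 1.100000 - (-1.790000)/2.200000 = 1.913636
Iteration 2:
  f(1.913636) = 0.662004
  f'(1.913636) = 3.827273
  x_2 = 1.913636 - 0.662004/3.827273 = 1.740666
Iteration 3:
  f(1.740666) = 0.029919
  f'(1.740666) = 3.481332
  x_3 = 1.740666 - 0.029919/3.481332 = 1.732072
Iteration 4:
  f(1.732072) = 0.000074
  f'(1.732072) = 3.464144
  x_4 = 1.732072 - 0.000074/3.464144 = 1.732051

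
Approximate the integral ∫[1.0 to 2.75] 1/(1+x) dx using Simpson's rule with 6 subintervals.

f(x) = 1/(1+x)
a = 1.0, b = 2.75, n = 6
h = (b - a)/n = 0.291667

Simpson's rule: (h/3)[f(x₀) + 4f(x₁) + 2f(x₂) + ... + f(xₙ)]

x_0 = 1.0000, f(x_0) = 0.500000, coefficient = 1
x_1 = 1.2917, f(x_1) = 0.436364, coefficient = 4
x_2 = 1.5833, f(x_2) = 0.387097, coefficient = 2
x_3 = 1.8750, f(x_3) = 0.347826, coefficient = 4
x_4 = 2.1667, f(x_4) = 0.315789, coefficient = 2
x_5 = 2.4583, f(x_5) = 0.289157, coefficient = 4
x_6 = 2.7500, f(x_6) = 0.266667, coefficient = 1

I ≈ (0.291667/3) × 6.465825 = 0.628622
Exact value: 0.628609
Error: 0.000013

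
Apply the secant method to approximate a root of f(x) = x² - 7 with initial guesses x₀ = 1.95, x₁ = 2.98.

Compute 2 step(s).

f(x) = x² - 7
x₀ = 1.95, x₁ = 2.98

Secant formula: x_{n+1} = x_n - f(x_n)(x_n - x_{n-1})/(f(x_n) - f(x_{n-1}))

Iteration 1:
  f(1.950000) = -3.197500
  f(2.980000) = 1.880400
  x_2 = 2.980000 - 1.880400×(2.980000 - 1.950000)/(1.880400 - (-3.197500))
       = 2.598580
Iteration 2:
  f(2.980000) = 1.880400
  f(2.598580) = -0.247381
  x_3 = 2.598580 - (-0.247381)×(2.598580 - 2.980000)/(-0.247381 - 1.880400)
       = 2.642925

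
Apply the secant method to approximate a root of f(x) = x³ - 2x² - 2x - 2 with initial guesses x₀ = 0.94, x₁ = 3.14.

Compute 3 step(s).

f(x) = x³ - 2x² - 2x - 2
x₀ = 0.94, x₁ = 3.14

Secant formula: x_{n+1} = x_n - f(x_n)(x_n - x_{n-1})/(f(x_n) - f(x_{n-1}))

Iteration 1:
  f(0.940000) = -4.816616
  f(3.140000) = 2.959944
  x_2 = 3.140000 - 2.959944×(3.140000 - 0.940000)/(2.959944 - (-4.816616))
       = 2.302628
Iteration 2:
  f(3.140000) = 2.959944
  f(2.302628) = -5.000695
  x_3 = 2.302628 - (-5.000695)×(2.302628 - 3.140000)/(-5.000695 - 2.959944)
       = 2.828646
Iteration 3:
  f(2.302628) = -5.000695
  f(2.828646) = -1.027096
  x_4 = 2.828646 - (-1.027096)×(2.828646 - 2.302628)/(-1.027096 - (-5.000695))
       = 2.964611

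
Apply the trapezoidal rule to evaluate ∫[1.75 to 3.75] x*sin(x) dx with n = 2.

f(x) = x*sin(x)
a = 1.75, b = 3.75, n = 2
h = (b - a)/n = 1.000000

Trapezoidal rule: (h/2)[f(x₀) + 2f(x₁) + 2f(x₂) + ... + f(xₙ)]

x_0 = 1.7500, f(x_0) = 1.721975, coefficient = 1
x_1 = 2.7500, f(x_1) = 1.049568, coefficient = 2
x_2 = 3.7500, f(x_2) = -2.143355, coefficient = 1

I ≈ (1.000000/2) × 1.677756 = 0.838878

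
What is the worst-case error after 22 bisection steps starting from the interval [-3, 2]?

Bisection error bound: |error| ≤ (b-a)/2^n
|error| ≤ (2 - (-3))/2^22 = 5/2^22
|error| ≤ 0.0000011921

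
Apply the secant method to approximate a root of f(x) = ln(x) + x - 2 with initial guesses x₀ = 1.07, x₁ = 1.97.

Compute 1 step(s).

f(x) = ln(x) + x - 2
x₀ = 1.07, x₁ = 1.97

Secant formula: x_{n+1} = x_n - f(x_n)(x_n - x_{n-1})/(f(x_n) - f(x_{n-1}))

Iteration 1:
  f(1.070000) = -0.862341
  f(1.970000) = 0.648034
  x_2 = 1.970000 - 0.648034×(1.970000 - 1.070000)/(0.648034 - (-0.862341))
       = 1.583851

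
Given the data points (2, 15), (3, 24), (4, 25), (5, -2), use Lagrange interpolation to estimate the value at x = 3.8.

Lagrange interpolation formula:
P(x) = Σ yᵢ × Lᵢ(x)
where Lᵢ(x) = Π_{j≠i} (x - xⱼ)/(xᵢ - xⱼ)

L_0(3.8) = (3.8 - 3)/(2 - 3) × (3.8 - 4)/(2 - 4) × (3.8 - 5)/(2 - 5) = -0.032000
L_1(3.8) = (3.8 - 2)/(3 - 2) × (3.8 - 4)/(3 - 4) × (3.8 - 5)/(3 - 5) = 0.216000
L_2(3.8) = (3.8 - 2)/(4 - 2) × (3.8 - 3)/(4 - 3) × (3.8 - 5)/(4 - 5) = 0.864000
L_3(3.8) = (3.8 - 2)/(5 - 2) × (3.8 - 3)/(5 - 3) × (3.8 - 4)/(5 - 4) = -0.048000

P(3.8) = 15×L_0(3.8) + 24×L_1(3.8) + 25×L_2(3.8) + (-2)×L_3(3.8)
P(3.8) = 26.400000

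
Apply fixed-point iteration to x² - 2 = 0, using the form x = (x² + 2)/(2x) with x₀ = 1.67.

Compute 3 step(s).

Equation: x² - 2 = 0
Fixed-point form: x = (x² + 2)/(2x)
x₀ = 1.67

x_1 = g(1.670000) = 1.433802
x_2 = g(1.433802) = 1.414347
x_3 = g(1.414347) = 1.414214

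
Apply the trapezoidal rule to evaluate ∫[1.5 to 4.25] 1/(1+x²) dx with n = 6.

f(x) = 1/(1+x²)
a = 1.5, b = 4.25, n = 6
h = (b - a)/n = 0.458333

Trapezoidal rule: (h/2)[f(x₀) + 2f(x₁) + 2f(x₂) + ... + f(xₙ)]

x_0 = 1.5000, f(x_0) = 0.307692, coefficient = 1
x_1 = 1.9583, f(x_1) = 0.206822, coefficient = 2
x_2 = 2.4167, f(x_2) = 0.146193, coefficient = 2
x_3 = 2.8750, f(x_3) = 0.107926, coefficient = 2
x_4 = 3.3333, f(x_4) = 0.082569, coefficient = 2
x_5 = 3.7917, f(x_5) = 0.065033, coefficient = 2
x_6 = 4.2500, f(x_6) = 0.052459, coefficient = 1

I ≈ (0.458333/2) × 1.577237 = 0.361450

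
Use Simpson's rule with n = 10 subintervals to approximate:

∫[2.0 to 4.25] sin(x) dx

f(x) = sin(x)
a = 2.0, b = 4.25, n = 10
h = (b - a)/n = 0.225000

Simpson's rule: (h/3)[f(x₀) + 4f(x₁) + 2f(x₂) + ... + f(xₙ)]

x_0 = 2.0000, f(x_0) = 0.909297, coefficient = 1
x_1 = 2.2250, f(x_1) = 0.793533, coefficient = 4
x_2 = 2.4500, f(x_2) = 0.637765, coefficient = 2
x_3 = 2.6750, f(x_3) = 0.449846, coefficient = 4
x_4 = 2.9000, f(x_4) = 0.239249, coefficient = 2
x_5 = 3.1250, f(x_5) = 0.016592, coefficient = 4
x_6 = 3.3500, f(x_6) = -0.206902, coefficient = 2
x_7 = 3.5750, f(x_7) = -0.419966, coefficient = 4
x_8 = 3.8000, f(x_8) = -0.611858, coefficient = 2
x_9 = 4.0250, f(x_9) = -0.772905, coefficient = 4
x_10 = 4.2500, f(x_10) = -0.894989, coefficient = 1

I ≈ (0.225000/3) × 0.399214 = 0.029941
Exact value: 0.029941
Error: 0.000000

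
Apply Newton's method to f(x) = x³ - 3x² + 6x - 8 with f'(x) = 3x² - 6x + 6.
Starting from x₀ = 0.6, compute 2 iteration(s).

f(x) = x³ - 3x² + 6x - 8
f'(x) = 3x² - 6x + 6
x₀ = 0.6

Newton-Raphson formula: x_{n+1} = x_n - f(x_n)/f'(x_n)

Iteration 1:
  f(0.600000) = -5.264000
  f'(0.600000) = 3.480000
  x_1 = 0.600000 - (-5.264000)/3.480000 = 2.112644
Iteration 2:
  f(2.112644) = 0.715357
  f'(2.112644) = 6.713928
  x_2 = 2.112644 - 0.715357/6.713928 = 2.006095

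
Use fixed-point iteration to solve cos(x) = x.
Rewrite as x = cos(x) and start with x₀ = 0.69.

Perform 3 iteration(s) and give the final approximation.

Equation: cos(x) = x
Fixed-point form: x = cos(x)
x₀ = 0.69

x_1 = g(0.690000) = 0.771246
x_2 = g(0.771246) = 0.717043
x_3 = g(0.717043) = 0.753752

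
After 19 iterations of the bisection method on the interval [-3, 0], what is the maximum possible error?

Bisection error bound: |error| ≤ (b-a)/2^n
|error| ≤ (0 - (-3))/2^19 = 3/2^19
|error| ≤ 0.0000057220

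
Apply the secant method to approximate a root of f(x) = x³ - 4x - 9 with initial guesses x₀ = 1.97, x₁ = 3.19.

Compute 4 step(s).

f(x) = x³ - 4x - 9
x₀ = 1.97, x₁ = 3.19

Secant formula: x_{n+1} = x_n - f(x_n)(x_n - x_{n-1})/(f(x_n) - f(x_{n-1}))

Iteration 1:
  f(1.970000) = -9.234627
  f(3.190000) = 10.701759
  x_2 = 3.190000 - 10.701759×(3.190000 - 1.970000)/(10.701759 - (-9.234627))
       = 2.535110
Iteration 2:
  f(3.190000) = 10.701759
  f(2.535110) = -2.847844
  x_3 = 2.535110 - (-2.847844)×(2.535110 - 3.190000)/(-2.847844 - 10.701759)
       = 2.672754
Iteration 3:
  f(2.535110) = -2.847844
  f(2.672754) = -0.597894
  x_4 = 2.672754 - (-0.597894)×(2.672754 - 2.535110)/(-0.597894 - (-2.847844))
       = 2.709331
Iteration 4:
  f(2.672754) = -0.597894
  f(2.709331) = 0.050452
  x_5 = 2.709331 - 0.050452×(2.709331 - 2.672754)/(0.050452 - (-0.597894))
       = 2.706485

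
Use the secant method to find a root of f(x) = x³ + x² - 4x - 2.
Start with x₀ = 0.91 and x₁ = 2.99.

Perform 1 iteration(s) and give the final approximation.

f(x) = x³ + x² - 4x - 2
x₀ = 0.91, x₁ = 2.99

Secant formula: x_{n+1} = x_n - f(x_n)(x_n - x_{n-1})/(f(x_n) - f(x_{n-1}))

Iteration 1:
  f(0.910000) = -4.058329
  f(2.990000) = 21.710999
  x_2 = 2.990000 - 21.710999×(2.990000 - 0.910000)/(21.710999 - (-4.058329))
       = 1.237573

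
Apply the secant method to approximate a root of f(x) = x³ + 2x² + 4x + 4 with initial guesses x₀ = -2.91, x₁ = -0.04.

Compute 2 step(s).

f(x) = x³ + 2x² + 4x + 4
x₀ = -2.91, x₁ = -0.04

Secant formula: x_{n+1} = x_n - f(x_n)(x_n - x_{n-1})/(f(x_n) - f(x_{n-1}))

Iteration 1:
  f(-2.910000) = -15.345971
  f(-0.040000) = 3.843136
  x_2 = -0.040000 - 3.843136×(-0.040000 - (-2.910000))/(3.843136 - (-15.345971))
       = -0.614795
Iteration 2:
  f(-0.040000) = 3.843136
  f(-0.614795) = 2.064390
  x_3 = -0.614795 - 2.064390×(-0.614795 - (-0.040000))/(2.064390 - 3.843136)
       = -1.281895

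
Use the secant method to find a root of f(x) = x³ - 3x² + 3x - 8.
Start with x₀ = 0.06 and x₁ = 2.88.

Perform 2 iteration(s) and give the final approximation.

f(x) = x³ - 3x² + 3x - 8
x₀ = 0.06, x₁ = 2.88

Secant formula: x_{n+1} = x_n - f(x_n)(x_n - x_{n-1})/(f(x_n) - f(x_{n-1}))

Iteration 1:
  f(0.060000) = -7.830584
  f(2.880000) = -0.355328
  x_2 = 2.880000 - (-0.355328)×(2.880000 - 0.060000)/(-0.355328 - (-7.830584))
       = 3.014046
Iteration 2:
  f(2.880000) = -0.355328
  f(3.014046) = 1.169733
  x_3 = 3.014046 - 1.169733×(3.014046 - 2.880000)/(1.169733 - (-0.355328))
       = 2.911232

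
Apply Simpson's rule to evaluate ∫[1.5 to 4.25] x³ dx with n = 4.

f(x) = x³
a = 1.5, b = 4.25, n = 4
h = (b - a)/n = 0.687500

Simpson's rule: (h/3)[f(x₀) + 4f(x₁) + 2f(x₂) + ... + f(xₙ)]

x_0 = 1.5000, f(x_0) = 3.375000, coefficient = 1
x_1 = 2.1875, f(x_1) = 10.467529, coefficient = 4
x_2 = 2.8750, f(x_2) = 23.763672, coefficient = 2
x_3 = 3.5625, f(x_3) = 45.213135, coefficient = 4
x_4 = 4.2500, f(x_4) = 76.765625, coefficient = 1

I ≈ (0.687500/3) × 350.390625 = 80.297852
Exact value: 80.297852
Error: 0.000000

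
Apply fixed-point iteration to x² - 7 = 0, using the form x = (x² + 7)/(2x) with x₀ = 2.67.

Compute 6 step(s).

Equation: x² - 7 = 0
Fixed-point form: x = (x² + 7)/(2x)
x₀ = 2.67

x_1 = g(2.670000) = 2.645861
x_2 = g(2.645861) = 2.645751
x_3 = g(2.645751) = 2.645751
x_4 = g(2.645751) = 2.645751
x_5 = g(2.645751) = 2.645751
x_6 = g(2.645751) = 2.645751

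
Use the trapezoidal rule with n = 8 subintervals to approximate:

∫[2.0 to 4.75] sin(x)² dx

f(x) = sin(x)²
a = 2.0, b = 4.75, n = 8
h = (b - a)/n = 0.343750

Trapezoidal rule: (h/2)[f(x₀) + 2f(x₁) + 2f(x₂) + ... + f(xₙ)]

x_0 = 2.0000, f(x_0) = 0.826822, coefficient = 1
x_1 = 2.3438, f(x_1) = 0.512443, coefficient = 2
x_2 = 2.6875, f(x_2) = 0.192411, coefficient = 2
x_3 = 3.0312, f(x_3) = 0.012126, coefficient = 2
x_4 = 3.3750, f(x_4) = 0.053497, coefficient = 2
x_5 = 3.7188, f(x_5) = 0.297727, coefficient = 2
x_6 = 4.0625, f(x_6) = 0.633856, coefficient = 2
x_7 = 4.4062, f(x_7) = 0.909170, coefficient = 2
x_8 = 4.7500, f(x_8) = 0.998586, coefficient = 1

I ≈ (0.343750/2) × 7.047871 = 1.211353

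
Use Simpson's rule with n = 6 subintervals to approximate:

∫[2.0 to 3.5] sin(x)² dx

f(x) = sin(x)²
a = 2.0, b = 3.5, n = 6
h = (b - a)/n = 0.250000

Simpson's rule: (h/3)[f(x₀) + 4f(x₁) + 2f(x₂) + ... + f(xₙ)]

x_0 = 2.0000, f(x_0) = 0.826822, coefficient = 1
x_1 = 2.2500, f(x_1) = 0.605398, coefficient = 4
x_2 = 2.5000, f(x_2) = 0.358169, coefficient = 2
x_3 = 2.7500, f(x_3) = 0.145665, coefficient = 4
x_4 = 3.0000, f(x_4) = 0.019915, coefficient = 2
x_5 = 3.2500, f(x_5) = 0.011706, coefficient = 4
x_6 = 3.5000, f(x_6) = 0.123049, coefficient = 1

I ≈ (0.250000/3) × 4.757115 = 0.396426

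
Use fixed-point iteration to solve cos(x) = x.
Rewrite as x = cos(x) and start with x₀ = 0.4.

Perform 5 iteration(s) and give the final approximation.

Equation: cos(x) = x
Fixed-point form: x = cos(x)
x₀ = 0.4

x_1 = g(0.400000) = 0.921061
x_2 = g(0.921061) = 0.604976
x_3 = g(0.604976) = 0.822516
x_4 = g(0.822516) = 0.680380
x_5 = g(0.680380) = 0.777334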